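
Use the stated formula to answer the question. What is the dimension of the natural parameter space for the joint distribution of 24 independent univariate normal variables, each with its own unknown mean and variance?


Exponential family dimension calculation:
Each univariate normal has two natural parameters (mu/sigma^2 and -1/(2 sigma^2)).
With 24 independent components, dim = 2 * 24 = 48.

48


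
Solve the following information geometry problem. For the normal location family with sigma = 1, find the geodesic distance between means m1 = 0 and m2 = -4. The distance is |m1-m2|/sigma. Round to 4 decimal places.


On the fixed-variance normal subfamily, geodesic distance = |m1-m2|/sigma.
|0 - -4| = 4.
sigma = 1.
d = 4/1 = 4.0000

4.0000


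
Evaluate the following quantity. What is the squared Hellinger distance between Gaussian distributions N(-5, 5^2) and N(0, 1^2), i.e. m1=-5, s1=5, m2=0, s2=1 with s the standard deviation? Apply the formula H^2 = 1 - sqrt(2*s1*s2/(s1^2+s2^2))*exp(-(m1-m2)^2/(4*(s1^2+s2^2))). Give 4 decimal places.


Squared Hellinger distance for Gaussians:
H^2 = 1 - sqrt(2*s1*s2/(s1^2+s2^2)) * exp(-(m1-m2)^2/(4*(s1^2+s2^2))).
s1^2 = 25, s2^2 = 1, s1^2+s2^2 = 26.
sqrt(2*5*1/(26)) = 0.620174.
(m1-m2)^2 = (-5)^2 = 25.
exp(-25/(4*26)) = exp(-0.240385) = 0.786325.
H^2 = 1 - 0.620174*0.786325 = 0.5123

0.5123


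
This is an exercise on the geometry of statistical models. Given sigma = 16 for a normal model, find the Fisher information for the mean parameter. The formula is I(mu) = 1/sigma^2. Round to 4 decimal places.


The Fisher information for the mean of a normal distribution is I(mu) = 1/sigma^2.
sigma = 16, so sigma^2 = 256.
I(mu) = 1/256 = 0.0039

0.0039


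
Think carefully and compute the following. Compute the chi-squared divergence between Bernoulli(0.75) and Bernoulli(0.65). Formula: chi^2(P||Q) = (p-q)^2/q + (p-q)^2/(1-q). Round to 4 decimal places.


Chi-squared divergence between Bernoulli distributions:
chi^2 = (p-q)^2/q + (p-q)^2/(1-q).
p = 0.75, q = 0.65, p-q = 0.1.
(p-q)^2 = 0.01.
term1 = 0.01/0.65 = 0.015385.
term2 = 0.01/0.35 = 0.028571.
chi^2 = 0.015385 + 0.028571 = 0.0440

0.0440


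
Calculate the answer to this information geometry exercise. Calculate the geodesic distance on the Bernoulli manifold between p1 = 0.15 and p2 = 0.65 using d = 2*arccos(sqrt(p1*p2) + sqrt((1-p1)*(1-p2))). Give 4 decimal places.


Geodesic distance on Bernoulli manifold:
d(p1,p2) = 2*arccos(sqrt(p1*p2) + sqrt((1-p1)*(1-p2))).
sqrt(p1*p2) = sqrt(0.15*0.65) = 0.31225.
sqrt((1-p1)*(1-p2)) = sqrt(0.85*0.35) = 0.545436.
arg = 0.31225 + 0.545436 = 0.857686.
d = 2*arccos(0.857686) = 1.0801

1.0801


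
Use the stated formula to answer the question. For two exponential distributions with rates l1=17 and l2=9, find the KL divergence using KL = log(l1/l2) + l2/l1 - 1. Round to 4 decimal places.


KL divergence for exponential family:
KL = log(l1/l2) + l2/l1 - 1.
log(17/9) = 0.635989.
9/17 = 0.529412.
KL = 0.635989 + 0.529412 - 1 = 0.1654

0.1654


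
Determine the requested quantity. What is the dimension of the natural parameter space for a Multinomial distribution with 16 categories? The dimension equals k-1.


Exponential family dimension calculation:
For Multinomial with k=16 categories, dim = k-1 = 15.

15


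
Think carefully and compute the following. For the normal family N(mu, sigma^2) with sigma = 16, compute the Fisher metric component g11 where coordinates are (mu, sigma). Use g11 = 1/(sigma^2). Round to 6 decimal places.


For the 2-parameter normal family, the Fisher metric has:
  g11 = 1/sigma^2, g22 = 2/sigma^2.
sigma = 16, sigma^2 = 256.
g11 = 0.003906

0.003906


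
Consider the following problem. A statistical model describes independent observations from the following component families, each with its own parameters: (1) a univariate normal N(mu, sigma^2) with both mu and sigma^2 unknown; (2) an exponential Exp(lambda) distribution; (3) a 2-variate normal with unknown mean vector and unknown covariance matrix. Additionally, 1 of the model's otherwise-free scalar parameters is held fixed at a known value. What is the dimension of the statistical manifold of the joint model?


The dimension of a statistical manifold equals the number of free
(independent) real parameters of the model. For a product of independent
blocks the parameter counts add.
- normal (mu, sigma^2): 2.
- exponential (lambda): 1.
- 2-variate normal: 2 (mean) + 2*3/2 = 3 (symmetric covariance) = 5.
Total = 2 + 1 + 5 = 8.
1 parameter(s) fixed at known values: 8 - 1 = 7.
Dimension = 7

7


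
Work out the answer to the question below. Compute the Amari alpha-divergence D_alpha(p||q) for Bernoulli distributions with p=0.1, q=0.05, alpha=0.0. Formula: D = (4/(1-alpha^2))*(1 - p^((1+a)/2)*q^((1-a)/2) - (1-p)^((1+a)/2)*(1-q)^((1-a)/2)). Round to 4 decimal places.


Amari alpha-divergence:
D = (4/(1-alpha^2))*(1 - p^((1+a)/2)*q^((1-a)/2) - (1-p)^((1+a)/2)*(1-q)^((1-a)/2)).
alpha = 0.0, p = 0.1, q = 0.05.
e1 = (1+alpha)/2 = 0.5, e2 = (1-alpha)/2 = 0.5.
t1 = p^e1 * q^e2 = 0.1^0.5 * 0.05^0.5 = 0.070711.
t2 = (1-p)^e1 * (1-q)^e2 = 0.9^0.5 * 0.95^0.5 = 0.924662.
4/(1-alpha^2) = 4.0.
D = 4.0*(1 - 0.070711 - 0.924662) = 0.0185

0.0185


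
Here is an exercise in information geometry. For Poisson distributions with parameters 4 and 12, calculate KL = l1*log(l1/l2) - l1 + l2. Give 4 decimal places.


KL divergence for Poisson:
KL = l1*log(l1/l2) - l1 + l2.
l1 = 4, l2 = 12.
log(4/12) = -1.098612.
l1*log(l1/l2) = 4 * -1.098612 = -4.394449.
KL = -4.394449 - 4 + 12 = 3.6056

3.6056


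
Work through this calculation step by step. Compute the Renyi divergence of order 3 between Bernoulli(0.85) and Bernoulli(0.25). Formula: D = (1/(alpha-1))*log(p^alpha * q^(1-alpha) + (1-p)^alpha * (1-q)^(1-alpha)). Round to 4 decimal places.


Renyi divergence of order alpha between Bernoulli distributions:
D = (1/(alpha-1))*log(p^alpha * q^(1-alpha) + (1-p)^alpha * (1-q)^(1-alpha)).
alpha = 3, p = 0.85, q = 0.25.
p^alpha * q^(1-alpha) = 0.85^3 * 0.25^-2 = 9.826.
(1-p)^alpha * (1-q)^(1-alpha) = 0.15^3 * 0.75^-2 = 0.006.
sum = 9.826 + 0.006 = 9.832.
D = (1/2)*log(9.832) = 1.1428

1.1428


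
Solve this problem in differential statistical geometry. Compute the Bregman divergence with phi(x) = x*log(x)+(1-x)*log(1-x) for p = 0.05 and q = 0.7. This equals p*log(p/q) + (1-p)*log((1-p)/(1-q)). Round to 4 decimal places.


Bregman divergence with negative entropy generator:
D = p*log(p/q) + (1-p)*log((1-p)/(1-q)).
p = 0.05, q = 0.7.
p*log(p/q) = 0.05*log(0.05/0.7) = -0.131953.
(1-p)*log((1-p)/(1-q)) = 0.95*log(0.95/0.3) = 1.095046.
D = -0.131953 + 1.095046 = 0.9631

0.9631


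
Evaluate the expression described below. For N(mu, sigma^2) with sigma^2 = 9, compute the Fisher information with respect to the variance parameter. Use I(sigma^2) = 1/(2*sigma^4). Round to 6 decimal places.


Fisher information for variance: I(sigma^2) = 1/(2*sigma^4).
sigma^2 = 9, so sigma^4 = 81.
I = 1/(2*81) = 1/162 = 0.006173

0.006173


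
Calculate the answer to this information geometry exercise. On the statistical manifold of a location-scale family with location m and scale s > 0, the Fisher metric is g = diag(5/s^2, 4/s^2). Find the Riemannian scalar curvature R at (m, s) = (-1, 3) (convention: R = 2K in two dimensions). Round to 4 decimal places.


The metric has the form g = (A dm^2 + B ds^2)/s^2 with A = 5, B = 4.
Substitute u = sqrt(A/B)*m: g = B*(du^2 + ds^2)/s^2, i.e. B times the
Poincare upper half-plane metric, which has constant Gaussian curvature -1.
Scaling a 2D metric by a constant c divides the Gaussian curvature by c,
so K = -1/B = -1/(4) = -0.2500 everywhere (the point (m, s) = (-1, 3) is irrelevant:
the curvature is constant).
Scalar curvature in dimension 2: R = 2K = -2/(4) = -0.5000.

-0.5000


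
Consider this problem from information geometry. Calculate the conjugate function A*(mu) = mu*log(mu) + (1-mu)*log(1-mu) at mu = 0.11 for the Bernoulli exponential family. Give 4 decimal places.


Legendre transform for Bernoulli:
A*(mu) = mu*log(mu) + (1-mu)*log(1-mu).
mu = 0.11, 1-mu = 0.89.
mu*log(mu) = 0.11*log(0.11) = -0.2428.
(1-mu)*log(1-mu) = 0.89*log(0.89) = -0.103715.
A* = -0.2428 + -0.103715 = -0.3465

-0.3465


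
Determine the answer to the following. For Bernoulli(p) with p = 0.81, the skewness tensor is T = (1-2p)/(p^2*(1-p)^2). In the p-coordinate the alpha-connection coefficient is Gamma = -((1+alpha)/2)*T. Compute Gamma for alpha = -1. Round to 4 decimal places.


Skewness (Amari-Chentsov) tensor: T = (1-2p)/(p^2*(1-p)^2).
p = 0.81, 1-2p = -0.62, p^2 = 0.6561, (1-p)^2 = 0.0361.
T = -0.62/(0.6561 * 0.0361) = -26.176673.
In the p-coordinate, Gamma^(alpha) = Gamma^(0) - (alpha/2)*T with Gamma^(0) = (1/2)*g'(p) = -T/2,
so Gamma^(alpha) = -((1+alpha)/2)*T.
alpha = -1, -(1+alpha)/2 = 0.0.
Gamma = 0.0 * -26.176673 = 0.0000

0.0000


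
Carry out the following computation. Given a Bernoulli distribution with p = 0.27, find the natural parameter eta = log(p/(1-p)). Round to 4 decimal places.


Natural parameter for Bernoulli: eta = log(p/(1-p)).
p = 0.27, 1-p = 0.73.
p/(1-p) = 0.369863.
eta = log(0.369863) = -0.9946

-0.9946


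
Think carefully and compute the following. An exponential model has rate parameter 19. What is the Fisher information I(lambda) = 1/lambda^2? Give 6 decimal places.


Fisher information for exponential: I(lambda) = 1/lambda^2.
lambda = 19, lambda^2 = 361.
I = 1/361 = 0.002770

0.002770


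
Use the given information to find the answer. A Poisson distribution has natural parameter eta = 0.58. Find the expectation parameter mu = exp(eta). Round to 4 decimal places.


Expectation parameter for Poisson exponential family:
mu = exp(eta).
eta = 0.58.
mu = exp(0.58) = 1.7860

1.7860


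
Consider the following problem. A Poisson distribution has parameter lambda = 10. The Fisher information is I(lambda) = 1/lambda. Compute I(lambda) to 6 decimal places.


Fisher information for Poisson: I(lambda) = 1/lambda.
lambda = 10.
I(lambda) = 1/10 = 0.100000

0.100000


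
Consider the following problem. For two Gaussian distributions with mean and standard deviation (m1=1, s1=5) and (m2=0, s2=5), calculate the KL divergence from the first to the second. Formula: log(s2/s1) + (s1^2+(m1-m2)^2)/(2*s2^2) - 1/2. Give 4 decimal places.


KL divergence between normal distributions:
KL = log(s2/s1) + (s1^2 + (m1-m2)^2)/(2*s2^2) - 1/2.
log(5/5) = 0.0.
(5^2 + (1-0)^2)/(2*5^2) = (25 + 1)/50 = 0.52.
KL = 0.0 + 0.52 - 0.5 = 0.0200

0.0200


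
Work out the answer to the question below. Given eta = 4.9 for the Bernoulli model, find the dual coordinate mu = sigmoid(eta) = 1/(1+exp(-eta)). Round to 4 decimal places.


Dual coordinate (expectation parameter) for Bernoulli:
mu = 1/(1+exp(-eta)).
eta = 4.9.
exp(-eta) = exp(-4.9) = 0.007447.
mu = 1/(1+0.007447) = 0.9926

0.9926


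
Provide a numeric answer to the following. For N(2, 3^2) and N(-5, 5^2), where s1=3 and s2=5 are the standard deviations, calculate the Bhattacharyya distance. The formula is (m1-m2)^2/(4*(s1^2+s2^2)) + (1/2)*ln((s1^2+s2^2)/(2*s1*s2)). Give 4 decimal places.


Bhattacharyya distance between two Gaussians:
DB = (m1-m2)^2/(4*(s1^2+s2^2)) + (1/2)*ln((s1^2+s2^2)/(2*s1*s2)).
(m1-m2)^2 = (7)^2 = 49.
s1^2+s2^2 = 9 + 25 = 34.
term1 = 49/136 = 0.360294.
term2 = 0.5*ln(34/30.0) = 0.062582.
DB = 0.360294 + 0.062582 = 0.4229

0.4229


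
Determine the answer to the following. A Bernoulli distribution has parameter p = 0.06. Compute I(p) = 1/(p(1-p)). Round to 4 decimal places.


For Bernoulli(p), Fisher information is I(p) = 1/(p*(1-p)).
p = 0.06, 1-p = 0.94.
p*(1-p) = 0.0564.
I(p) = 1/0.0564 = 17.7305

17.7305


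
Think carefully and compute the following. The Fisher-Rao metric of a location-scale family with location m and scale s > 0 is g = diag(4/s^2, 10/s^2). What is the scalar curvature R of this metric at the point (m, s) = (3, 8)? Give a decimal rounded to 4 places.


The metric has the form g = (A dm^2 + B ds^2)/s^2 with A = 4, B = 10.
Substitute u = sqrt(A/B)*m: g = B*(du^2 + ds^2)/s^2, i.e. B times the
Poincare upper half-plane metric, which has constant Gaussian curvature -1.
Scaling a 2D metric by a constant c divides the Gaussian curvature by c,
so K = -1/B = -1/(10) = -0.1000 everywhere (the point (m, s) = (3, 8) is irrelevant:
the curvature is constant).
Scalar curvature in dimension 2: R = 2K = -2/(10) = -0.2000.

-0.2000


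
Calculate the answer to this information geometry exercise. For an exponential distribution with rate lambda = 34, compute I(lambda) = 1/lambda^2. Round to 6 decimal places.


Fisher information for exponential: I(lambda) = 1/lambda^2.
lambda = 34, lambda^2 = 1156.
I = 1/1156 = 0.000865

0.000865


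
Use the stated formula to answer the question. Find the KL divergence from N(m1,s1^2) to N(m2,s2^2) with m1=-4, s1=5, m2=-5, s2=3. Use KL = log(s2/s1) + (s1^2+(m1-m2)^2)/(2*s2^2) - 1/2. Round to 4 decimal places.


KL divergence between normal distributions:
KL = log(s2/s1) + (s1^2 + (m1-m2)^2)/(2*s2^2) - 1/2.
log(3/5) = -0.510826.
(5^2 + (-4--5)^2)/(2*3^2) = (25 + 1)/18 = 1.444444.
KL = -0.510826 + 1.444444 - 0.5 = 0.4336

0.4336


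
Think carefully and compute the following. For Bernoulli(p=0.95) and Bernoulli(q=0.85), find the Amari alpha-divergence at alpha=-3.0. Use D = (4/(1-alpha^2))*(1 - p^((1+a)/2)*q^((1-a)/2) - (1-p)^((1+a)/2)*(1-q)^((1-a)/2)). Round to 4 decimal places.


Amari alpha-divergence:
D = (4/(1-alpha^2))*(1 - p^((1+a)/2)*q^((1-a)/2) - (1-p)^((1+a)/2)*(1-q)^((1-a)/2)).
alpha = -3.0, p = 0.95, q = 0.85.
e1 = (1+alpha)/2 = -1.0, e2 = (1-alpha)/2 = 2.0.
t1 = p^e1 * q^e2 = 0.95^-1.0 * 0.85^2.0 = 0.760526.
t2 = (1-p)^e1 * (1-q)^e2 = 0.05^-1.0 * 0.15^2.0 = 0.45.
4/(1-alpha^2) = -0.5.
D = -0.5*(1 - 0.760526 - 0.45) = 0.1053

0.1053


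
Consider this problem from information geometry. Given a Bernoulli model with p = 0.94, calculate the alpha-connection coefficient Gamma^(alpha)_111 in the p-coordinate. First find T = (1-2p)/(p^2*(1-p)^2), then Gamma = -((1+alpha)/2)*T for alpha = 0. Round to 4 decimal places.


Skewness (Amari-Chentsov) tensor: T = (1-2p)/(p^2*(1-p)^2).
p = 0.94, 1-2p = -0.88, p^2 = 0.8836, (1-p)^2 = 0.0036.
T = -0.88/(0.8836 * 0.0036) = -276.646044.
In the p-coordinate, Gamma^(alpha) = Gamma^(0) - (alpha/2)*T with Gamma^(0) = (1/2)*g'(p) = -T/2,
so Gamma^(alpha) = -((1+alpha)/2)*T.
alpha = 0, -(1+alpha)/2 = -0.5.
Gamma = -0.5 * -276.646044 = 138.3230

138.3230


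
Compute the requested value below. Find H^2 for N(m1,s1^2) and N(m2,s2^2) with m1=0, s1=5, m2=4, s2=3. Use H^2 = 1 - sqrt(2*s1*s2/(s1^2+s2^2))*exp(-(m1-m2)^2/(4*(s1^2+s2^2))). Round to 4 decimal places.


Squared Hellinger distance for Gaussians:
H^2 = 1 - sqrt(2*s1*s2/(s1^2+s2^2)) * exp(-(m1-m2)^2/(4*(s1^2+s2^2))).
s1^2 = 25, s2^2 = 9, s1^2+s2^2 = 34.
sqrt(2*5*3/(34)) = 0.939336.
(m1-m2)^2 = (-4)^2 = 16.
exp(-16/(4*34)) = exp(-0.117647) = 0.88901.
H^2 = 1 - 0.939336*0.88901 = 0.1649

0.1649


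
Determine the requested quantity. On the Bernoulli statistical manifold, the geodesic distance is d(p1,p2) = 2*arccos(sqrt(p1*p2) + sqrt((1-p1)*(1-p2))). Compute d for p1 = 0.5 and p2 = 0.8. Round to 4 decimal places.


Geodesic distance on Bernoulli manifold:
d(p1,p2) = 2*arccos(sqrt(p1*p2) + sqrt((1-p1)*(1-p2))).
sqrt(p1*p2) = sqrt(0.5*0.8) = 0.632456.
sqrt((1-p1)*(1-p2)) = sqrt(0.5*0.2) = 0.316228.
arg = 0.632456 + 0.316228 = 0.948683.
d = 2*arccos(0.948683) = 0.6435

0.6435


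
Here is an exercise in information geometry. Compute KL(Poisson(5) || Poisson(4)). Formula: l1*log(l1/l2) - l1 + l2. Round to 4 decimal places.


KL divergence for Poisson:
KL = l1*log(l1/l2) - l1 + l2.
l1 = 5, l2 = 4.
log(5/4) = 0.223144.
l1*log(l1/l2) = 5 * 0.223144 = 1.115718.
KL = 1.115718 - 5 + 4 = 0.1157

0.1157


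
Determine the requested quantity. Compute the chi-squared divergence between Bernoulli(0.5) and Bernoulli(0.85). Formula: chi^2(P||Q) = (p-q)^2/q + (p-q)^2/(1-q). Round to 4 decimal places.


Chi-squared divergence between Bernoulli distributions:
chi^2 = (p-q)^2/q + (p-q)^2/(1-q).
p = 0.5, q = 0.85, p-q = -0.35.
(p-q)^2 = 0.1225.
term1 = 0.1225/0.85 = 0.144118.
term2 = 0.1225/0.15 = 0.816667.
chi^2 = 0.144118 + 0.816667 = 0.9608

0.9608


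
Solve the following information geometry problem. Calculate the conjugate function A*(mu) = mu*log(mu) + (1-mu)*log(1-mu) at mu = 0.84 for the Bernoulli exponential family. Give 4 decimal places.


Legendre transform for Bernoulli:
A*(mu) = mu*log(mu) + (1-mu)*log(1-mu).
mu = 0.84, 1-mu = 0.16.
mu*log(mu) = 0.84*log(0.84) = -0.146457.
(1-mu)*log(1-mu) = 0.16*log(0.16) = -0.293213.
A* = -0.146457 + -0.293213 = -0.4397

-0.4397


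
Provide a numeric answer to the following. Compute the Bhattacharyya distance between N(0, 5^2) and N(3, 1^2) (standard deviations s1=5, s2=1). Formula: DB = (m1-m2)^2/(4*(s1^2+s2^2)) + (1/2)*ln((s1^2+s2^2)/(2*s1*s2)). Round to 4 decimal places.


Bhattacharyya distance between two Gaussians:
DB = (m1-m2)^2/(4*(s1^2+s2^2)) + (1/2)*ln((s1^2+s2^2)/(2*s1*s2)).
(m1-m2)^2 = (-3)^2 = 9.
s1^2+s2^2 = 25 + 1 = 26.
term1 = 9/104 = 0.086538.
term2 = 0.5*ln(26/10.0) = 0.477756.
DB = 0.086538 + 0.477756 = 0.5643

0.5643


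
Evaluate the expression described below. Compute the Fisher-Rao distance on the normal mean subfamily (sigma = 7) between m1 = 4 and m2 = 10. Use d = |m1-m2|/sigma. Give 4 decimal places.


On the fixed-variance normal subfamily, geodesic distance = |m1-m2|/sigma.
|4 - 10| = 6.
sigma = 7.
d = 6/7 = 0.8571

0.8571


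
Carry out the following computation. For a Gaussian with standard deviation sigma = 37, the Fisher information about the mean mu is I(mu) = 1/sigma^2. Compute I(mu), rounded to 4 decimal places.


The Fisher information for the mean of a normal distribution is I(mu) = 1/sigma^2.
sigma = 37, so sigma^2 = 1369.
I(mu) = 1/1369 = 0.0007

0.0007


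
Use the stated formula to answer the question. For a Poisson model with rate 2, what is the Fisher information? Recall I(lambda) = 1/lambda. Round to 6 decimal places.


Fisher information for Poisson: I(lambda) = 1/lambda.
lambda = 2.
I(lambda) = 1/2 = 0.500000

0.500000


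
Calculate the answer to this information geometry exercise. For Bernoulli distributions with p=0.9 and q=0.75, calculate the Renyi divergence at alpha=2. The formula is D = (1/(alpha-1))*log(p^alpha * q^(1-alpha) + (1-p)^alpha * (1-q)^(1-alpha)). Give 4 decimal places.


Renyi divergence of order alpha between Bernoulli distributions:
D = (1/(alpha-1))*log(p^alpha * q^(1-alpha) + (1-p)^alpha * (1-q)^(1-alpha)).
alpha = 2, p = 0.9, q = 0.75.
p^alpha * q^(1-alpha) = 0.9^2 * 0.75^-1 = 1.08.
(1-p)^alpha * (1-q)^(1-alpha) = 0.1^2 * 0.25^-1 = 0.04.
sum = 1.08 + 0.04 = 1.12.
D = (1/1)*log(1.12) = 0.1133

0.1133


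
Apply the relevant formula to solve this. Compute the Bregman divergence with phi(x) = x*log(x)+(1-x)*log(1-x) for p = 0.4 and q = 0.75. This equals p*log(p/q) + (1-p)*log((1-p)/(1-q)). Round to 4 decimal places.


Bregman divergence with negative entropy generator:
D = p*log(p/q) + (1-p)*log((1-p)/(1-q)).
p = 0.4, q = 0.75.
p*log(p/q) = 0.4*log(0.4/0.75) = -0.251443.
(1-p)*log((1-p)/(1-q)) = 0.6*log(0.6/0.25) = 0.525281.
D = -0.251443 + 0.525281 = 0.2738

0.2738


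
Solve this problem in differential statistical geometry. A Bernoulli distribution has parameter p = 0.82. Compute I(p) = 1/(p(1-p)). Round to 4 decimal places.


For Bernoulli(p), Fisher information is I(p) = 1/(p*(1-p)).
p = 0.82, 1-p = 0.18.
p*(1-p) = 0.1476.
I(p) = 1/0.1476 = 6.7751

6.7751


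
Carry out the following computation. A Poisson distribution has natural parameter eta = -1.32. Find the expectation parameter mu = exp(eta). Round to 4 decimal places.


Expectation parameter for Poisson exponential family:
mu = exp(eta).
eta = -1.32.
mu = exp(-1.32) = 0.2671

0.2671


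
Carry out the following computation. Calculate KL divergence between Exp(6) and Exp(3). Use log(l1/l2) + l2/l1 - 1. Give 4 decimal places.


KL divergence for exponential family:
KL = log(l1/l2) + l2/l1 - 1.
log(6/3) = 0.693147.
3/6 = 0.5.
KL = 0.693147 + 0.5 - 1 = 0.1931

0.1931


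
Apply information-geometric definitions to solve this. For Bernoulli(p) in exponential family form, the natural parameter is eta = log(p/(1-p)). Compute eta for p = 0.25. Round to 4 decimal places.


Natural parameter for Bernoulli: eta = log(p/(1-p)).
p = 0.25, 1-p = 0.75.
p/(1-p) = 0.333333.
eta = log(0.333333) = -1.0986

-1.0986


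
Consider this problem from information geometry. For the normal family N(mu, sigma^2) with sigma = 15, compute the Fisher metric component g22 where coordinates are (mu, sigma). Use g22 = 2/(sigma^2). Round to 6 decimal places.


For the 2-parameter normal family, the Fisher metric has:
  g11 = 1/sigma^2, g22 = 2/sigma^2.
sigma = 15, sigma^2 = 225.
g22 = 0.008889

0.008889


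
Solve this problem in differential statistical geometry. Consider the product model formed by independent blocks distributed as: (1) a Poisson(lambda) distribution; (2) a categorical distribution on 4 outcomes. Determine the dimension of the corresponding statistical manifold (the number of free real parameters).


The dimension of a statistical manifold equals the number of free
(independent) real parameters of the model. For a product of independent
blocks the parameter counts add.
- Poisson (lambda): 1.
- categorical on 4 outcomes (probabilities sum to 1): 4-1 = 3.
Total = 1 + 3 = 4.
Dimension = 4

4


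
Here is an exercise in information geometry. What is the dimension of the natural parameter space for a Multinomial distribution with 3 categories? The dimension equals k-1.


Exponential family dimension calculation:
For Multinomial with k=3 categories, dim = k-1 = 2.

2


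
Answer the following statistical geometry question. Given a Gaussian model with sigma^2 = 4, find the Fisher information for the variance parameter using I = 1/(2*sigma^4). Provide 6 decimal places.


Fisher information for variance: I(sigma^2) = 1/(2*sigma^4).
sigma^2 = 4, so sigma^4 = 16.
I = 1/(2*16) = 1/32 = 0.031250

0.031250


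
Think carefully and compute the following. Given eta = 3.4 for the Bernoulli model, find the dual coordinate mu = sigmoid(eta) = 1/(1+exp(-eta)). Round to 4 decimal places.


Dual coordinate (expectation parameter) for Bernoulli:
mu = 1/(1+exp(-eta)).
eta = 3.4.
exp(-eta) = exp(-3.4) = 0.033373.
mu = 1/(1+0.033373) = 0.9677

0.9677


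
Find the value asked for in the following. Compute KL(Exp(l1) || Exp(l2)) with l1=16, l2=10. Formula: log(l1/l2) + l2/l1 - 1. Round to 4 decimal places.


KL divergence for exponential family:
KL = log(l1/l2) + l2/l1 - 1.
log(16/10) = 0.470004.
10/16 = 0.625.
KL = 0.470004 + 0.625 - 1 = 0.0950

0.0950


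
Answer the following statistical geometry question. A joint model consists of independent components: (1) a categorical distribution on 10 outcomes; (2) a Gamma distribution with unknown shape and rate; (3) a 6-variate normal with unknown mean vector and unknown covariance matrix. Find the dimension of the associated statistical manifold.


The dimension of a statistical manifold equals the number of free
(independent) real parameters of the model. For a product of independent
blocks the parameter counts add.
- categorical on 10 outcomes (probabilities sum to 1): 10-1 = 9.
- Gamma (shape, rate): 2.
- 6-variate normal: 6 (mean) + 6*7/2 = 21 (symmetric covariance) = 27.
Total = 9 + 2 + 27 = 38.
Dimension = 38

38


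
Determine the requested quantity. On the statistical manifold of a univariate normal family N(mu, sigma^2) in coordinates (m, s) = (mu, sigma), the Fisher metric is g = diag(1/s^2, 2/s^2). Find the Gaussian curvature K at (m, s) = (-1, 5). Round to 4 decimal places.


The metric has the form g = (A dm^2 + B ds^2)/s^2 with A = 1, B = 2.
Substitute u = sqrt(A/B)*m: g = B*(du^2 + ds^2)/s^2, i.e. B times the
Poincare upper half-plane metric, which has constant Gaussian curvature -1.
Scaling a 2D metric by a constant c divides the Gaussian curvature by c,
so K = -1/B = -1/(2) = -0.5000 everywhere (the point (m, s) = (-1, 5) is irrelevant:
the curvature is constant).
The requested Gaussian curvature is K = -0.5000.

-0.5000


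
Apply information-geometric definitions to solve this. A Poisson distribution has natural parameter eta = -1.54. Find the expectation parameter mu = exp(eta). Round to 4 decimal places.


Expectation parameter for Poisson exponential family:
mu = exp(eta).
eta = -1.54.
mu = exp(-1.54) = 0.2144

0.2144


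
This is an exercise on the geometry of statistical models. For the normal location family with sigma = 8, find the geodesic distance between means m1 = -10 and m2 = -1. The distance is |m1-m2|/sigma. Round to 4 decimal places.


On the fixed-variance normal subfamily, geodesic distance = |m1-m2|/sigma.
|-10 - -1| = 9.
sigma = 8.
d = 9/8 = 1.1250

1.1250


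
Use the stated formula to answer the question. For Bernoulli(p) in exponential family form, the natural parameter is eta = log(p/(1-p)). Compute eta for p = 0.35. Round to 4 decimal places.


Natural parameter for Bernoulli: eta = log(p/(1-p)).
p = 0.35, 1-p = 0.65.
p/(1-p) = 0.538462.
eta = log(0.538462) = -0.6190

-0.6190


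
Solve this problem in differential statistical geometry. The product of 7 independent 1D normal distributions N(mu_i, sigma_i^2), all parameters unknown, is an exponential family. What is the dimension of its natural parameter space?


Exponential family dimension calculation:
Each univariate normal has two natural parameters (mu/sigma^2 and -1/(2 sigma^2)).
With 7 independent components, dim = 2 * 7 = 14.

14


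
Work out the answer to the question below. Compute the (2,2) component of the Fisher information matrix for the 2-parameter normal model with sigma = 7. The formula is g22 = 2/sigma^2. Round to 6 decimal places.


For the 2-parameter normal family, the Fisher metric has:
  g11 = 1/sigma^2, g22 = 2/sigma^2.
sigma = 7, sigma^2 = 49.
g22 = 0.040816

0.040816


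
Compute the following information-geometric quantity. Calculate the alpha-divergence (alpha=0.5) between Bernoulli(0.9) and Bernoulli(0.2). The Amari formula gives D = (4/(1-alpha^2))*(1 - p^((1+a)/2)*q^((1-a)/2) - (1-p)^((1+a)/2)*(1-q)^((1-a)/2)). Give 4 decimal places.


Amari alpha-divergence:
D = (4/(1-alpha^2))*(1 - p^((1+a)/2)*q^((1-a)/2) - (1-p)^((1+a)/2)*(1-q)^((1-a)/2)).
alpha = 0.5, p = 0.9, q = 0.2.
e1 = (1+alpha)/2 = 0.75, e2 = (1-alpha)/2 = 0.25.
t1 = p^e1 * q^e2 = 0.9^0.75 * 0.2^0.25 = 0.61793.
t2 = (1-p)^e1 * (1-q)^e2 = 0.1^0.75 * 0.8^0.25 = 0.168179.
4/(1-alpha^2) = 5.333333.
D = 5.333333*(1 - 0.61793 - 0.168179) = 1.1407

1.1407


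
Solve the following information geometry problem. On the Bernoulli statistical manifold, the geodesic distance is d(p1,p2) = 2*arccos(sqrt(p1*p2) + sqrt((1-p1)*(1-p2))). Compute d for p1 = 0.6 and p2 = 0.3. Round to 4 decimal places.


Geodesic distance on Bernoulli manifold:
d(p1,p2) = 2*arccos(sqrt(p1*p2) + sqrt((1-p1)*(1-p2))).
sqrt(p1*p2) = sqrt(0.6*0.3) = 0.424264.
sqrt((1-p1)*(1-p2)) = sqrt(0.4*0.7) = 0.52915.
arg = 0.424264 + 0.52915 = 0.953414.
d = 2*arccos(0.953414) = 0.6129

0.6129


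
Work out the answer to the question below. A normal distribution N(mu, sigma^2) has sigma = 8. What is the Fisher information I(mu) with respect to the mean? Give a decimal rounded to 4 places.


The Fisher information for the mean of a normal distribution is I(mu) = 1/sigma^2.
sigma = 8, so sigma^2 = 64.
I(mu) = 1/64 = 0.0156

0.0156


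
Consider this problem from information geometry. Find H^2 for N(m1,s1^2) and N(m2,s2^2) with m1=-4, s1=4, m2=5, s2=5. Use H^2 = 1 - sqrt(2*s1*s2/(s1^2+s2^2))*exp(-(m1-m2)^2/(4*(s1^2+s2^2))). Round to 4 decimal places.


Squared Hellinger distance for Gaussians:
H^2 = 1 - sqrt(2*s1*s2/(s1^2+s2^2)) * exp(-(m1-m2)^2/(4*(s1^2+s2^2))).
s1^2 = 16, s2^2 = 25, s1^2+s2^2 = 41.
sqrt(2*4*5/(41)) = 0.98773.
(m1-m2)^2 = (-9)^2 = 81.
exp(-81/(4*41)) = exp(-0.493902) = 0.61024.
H^2 = 1 - 0.98773*0.61024 = 0.3972

0.3972


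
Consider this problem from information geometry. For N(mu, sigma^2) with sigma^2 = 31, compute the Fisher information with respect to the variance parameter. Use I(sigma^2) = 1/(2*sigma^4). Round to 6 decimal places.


Fisher information for variance: I(sigma^2) = 1/(2*sigma^4).
sigma^2 = 31, so sigma^4 = 961.
I = 1/(2*961) = 1/1922 = 0.000520

0.000520


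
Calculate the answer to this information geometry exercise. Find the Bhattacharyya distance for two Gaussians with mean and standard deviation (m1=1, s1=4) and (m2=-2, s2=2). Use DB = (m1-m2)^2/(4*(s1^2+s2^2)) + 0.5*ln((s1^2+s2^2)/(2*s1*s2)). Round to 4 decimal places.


Bhattacharyya distance between two Gaussians:
DB = (m1-m2)^2/(4*(s1^2+s2^2)) + (1/2)*ln((s1^2+s2^2)/(2*s1*s2)).
(m1-m2)^2 = (3)^2 = 9.
s1^2+s2^2 = 16 + 4 = 20.
term1 = 9/80 = 0.1125.
term2 = 0.5*ln(20/16.0) = 0.111572.
DB = 0.1125 + 0.111572 = 0.2241

0.2241


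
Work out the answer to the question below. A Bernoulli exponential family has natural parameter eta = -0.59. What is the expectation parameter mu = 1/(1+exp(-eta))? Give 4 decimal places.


Dual coordinate (expectation parameter) for Bernoulli:
mu = 1/(1+exp(-eta)).
eta = -0.59.
exp(-eta) = exp(0.59) = 1.803988.
mu = 1/(1+1.803988) = 0.3566

0.3566


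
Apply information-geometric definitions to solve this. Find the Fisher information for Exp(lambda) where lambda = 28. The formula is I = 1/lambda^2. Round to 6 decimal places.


Fisher information for exponential: I(lambda) = 1/lambda^2.
lambda = 28, lambda^2 = 784.
I = 1/784 = 0.001276

0.001276


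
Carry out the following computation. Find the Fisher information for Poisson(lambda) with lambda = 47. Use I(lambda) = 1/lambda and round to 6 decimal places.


Fisher information for Poisson: I(lambda) = 1/lambda.
lambda = 47.
I(lambda) = 1/47 = 0.021277

0.021277


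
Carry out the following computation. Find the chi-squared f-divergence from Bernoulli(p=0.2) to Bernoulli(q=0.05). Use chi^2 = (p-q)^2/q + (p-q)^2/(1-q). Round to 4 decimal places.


Chi-squared divergence between Bernoulli distributions:
chi^2 = (p-q)^2/q + (p-q)^2/(1-q).
p = 0.2, q = 0.05, p-q = 0.15.
(p-q)^2 = 0.0225.
term1 = 0.0225/0.05 = 0.45.
term2 = 0.0225/0.95 = 0.023684.
chi^2 = 0.45 + 0.023684 = 0.4737

0.4737


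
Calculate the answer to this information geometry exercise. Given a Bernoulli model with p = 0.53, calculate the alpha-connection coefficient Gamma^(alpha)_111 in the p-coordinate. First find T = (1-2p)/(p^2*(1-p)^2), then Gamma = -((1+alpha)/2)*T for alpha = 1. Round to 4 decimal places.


Skewness (Amari-Chentsov) tensor: T = (1-2p)/(p^2*(1-p)^2).
p = 0.53, 1-2p = -0.06, p^2 = 0.2809, (1-p)^2 = 0.2209.
T = -0.06/(0.2809 * 0.2209) = -0.96695.
In the p-coordinate, Gamma^(alpha) = Gamma^(0) - (alpha/2)*T with Gamma^(0) = (1/2)*g'(p) = -T/2,
so Gamma^(alpha) = -((1+alpha)/2)*T.
alpha = 1, -(1+alpha)/2 = -1.0.
Gamma = -1.0 * -0.96695 = 0.9669

0.9669


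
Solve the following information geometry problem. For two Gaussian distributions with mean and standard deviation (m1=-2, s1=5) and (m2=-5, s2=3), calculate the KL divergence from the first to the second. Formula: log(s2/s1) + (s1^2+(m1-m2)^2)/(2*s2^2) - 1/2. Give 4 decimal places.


KL divergence between normal distributions:
KL = log(s2/s1) + (s1^2 + (m1-m2)^2)/(2*s2^2) - 1/2.
log(3/5) = -0.510826.
(5^2 + (-2--5)^2)/(2*3^2) = (25 + 9)/18 = 1.888889.
KL = -0.510826 + 1.888889 - 0.5 = 0.8781

0.8781


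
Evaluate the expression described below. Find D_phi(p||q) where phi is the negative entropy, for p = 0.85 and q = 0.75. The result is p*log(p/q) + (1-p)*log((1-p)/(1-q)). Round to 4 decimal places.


Bregman divergence with negative entropy generator:
D = p*log(p/q) + (1-p)*log((1-p)/(1-q)).
p = 0.85, q = 0.75.
p*log(p/q) = 0.85*log(0.85/0.75) = 0.106389.
(1-p)*log((1-p)/(1-q)) = 0.15*log(0.15/0.25) = -0.076624.
D = 0.106389 + -0.076624 = 0.0298

0.0298


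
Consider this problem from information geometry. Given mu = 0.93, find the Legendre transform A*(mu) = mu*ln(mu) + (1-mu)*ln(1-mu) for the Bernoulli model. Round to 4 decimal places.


Legendre transform for Bernoulli:
A*(mu) = mu*log(mu) + (1-mu)*log(1-mu).
mu = 0.93, 1-mu = 0.07.
mu*log(mu) = 0.93*log(0.93) = -0.067491.
(1-mu)*log(1-mu) = 0.07*log(0.07) = -0.186148.
A* = -0.067491 + -0.186148 = -0.2536

-0.2536


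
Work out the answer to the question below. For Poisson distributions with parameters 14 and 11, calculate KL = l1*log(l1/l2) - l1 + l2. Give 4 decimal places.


KL divergence for Poisson:
KL = l1*log(l1/l2) - l1 + l2.
l1 = 14, l2 = 11.
log(14/11) = 0.241162.
l1*log(l1/l2) = 14 * 0.241162 = 3.376269.
KL = 3.376269 - 14 + 11 = 0.3763

0.3763


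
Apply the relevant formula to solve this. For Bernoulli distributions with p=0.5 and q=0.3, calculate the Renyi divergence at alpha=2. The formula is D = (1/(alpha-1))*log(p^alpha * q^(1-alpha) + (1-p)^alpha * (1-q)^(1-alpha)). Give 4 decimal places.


Renyi divergence of order alpha between Bernoulli distributions:
D = (1/(alpha-1))*log(p^alpha * q^(1-alpha) + (1-p)^alpha * (1-q)^(1-alpha)).
alpha = 2, p = 0.5, q = 0.3.
p^alpha * q^(1-alpha) = 0.5^2 * 0.3^-1 = 0.833333.
(1-p)^alpha * (1-q)^(1-alpha) = 0.5^2 * 0.7^-1 = 0.357143.
sum = 0.833333 + 0.357143 = 1.190476.
D = (1/1)*log(1.190476) = 0.1744

0.1744


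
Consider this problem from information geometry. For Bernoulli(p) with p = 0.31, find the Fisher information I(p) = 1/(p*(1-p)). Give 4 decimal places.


For Bernoulli(p), Fisher information is I(p) = 1/(p*(1-p)).
p = 0.31, 1-p = 0.69.
p*(1-p) = 0.2139.
I(p) = 1/0.2139 = 4.6751

4.6751


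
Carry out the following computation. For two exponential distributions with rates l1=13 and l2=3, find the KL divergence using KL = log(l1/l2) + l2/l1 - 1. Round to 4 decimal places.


KL divergence for exponential family:
KL = log(l1/l2) + l2/l1 - 1.
log(13/3) = 1.466337.
3/13 = 0.230769.
KL = 1.466337 + 0.230769 - 1 = 0.6971

0.6971


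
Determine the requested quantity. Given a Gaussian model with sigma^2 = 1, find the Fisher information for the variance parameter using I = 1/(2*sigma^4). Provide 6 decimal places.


Fisher information for variance: I(sigma^2) = 1/(2*sigma^4).
sigma^2 = 1, so sigma^4 = 1.
I = 1/(2*1) = 1/2 = 0.500000

0.500000


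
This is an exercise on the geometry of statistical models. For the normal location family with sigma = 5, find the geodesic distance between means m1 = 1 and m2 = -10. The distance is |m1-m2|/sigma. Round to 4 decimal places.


On the fixed-variance normal subfamily, geodesic distance = |m1-m2|/sigma.
|1 - -10| = 11.
sigma = 5.
d = 11/5 = 2.2000

2.2000


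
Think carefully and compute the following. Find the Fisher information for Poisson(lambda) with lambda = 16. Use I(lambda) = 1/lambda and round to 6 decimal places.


Fisher information for Poisson: I(lambda) = 1/lambda.
lambda = 16.
I(lambda) = 1/16 = 0.062500

0.062500


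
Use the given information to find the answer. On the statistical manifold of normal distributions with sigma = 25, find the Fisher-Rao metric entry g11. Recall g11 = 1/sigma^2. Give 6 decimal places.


For the 2-parameter normal family, the Fisher metric has:
  g11 = 1/sigma^2, g22 = 2/sigma^2.
sigma = 25, sigma^2 = 625.
g11 = 0.001600

0.001600


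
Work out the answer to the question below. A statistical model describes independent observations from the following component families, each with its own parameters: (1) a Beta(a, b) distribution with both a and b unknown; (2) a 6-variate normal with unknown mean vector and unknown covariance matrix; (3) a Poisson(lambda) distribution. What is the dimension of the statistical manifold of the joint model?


The dimension of a statistical manifold equals the number of free
(independent) real parameters of the model. For a product of independent
blocks the parameter counts add.
- Beta (a, b): 2.
- 6-variate normal: 6 (mean) + 6*7/2 = 21 (symmetric covariance) = 27.
- Poisson (lambda): 1.
Total = 2 + 27 + 1 = 30.
Dimension = 30

30


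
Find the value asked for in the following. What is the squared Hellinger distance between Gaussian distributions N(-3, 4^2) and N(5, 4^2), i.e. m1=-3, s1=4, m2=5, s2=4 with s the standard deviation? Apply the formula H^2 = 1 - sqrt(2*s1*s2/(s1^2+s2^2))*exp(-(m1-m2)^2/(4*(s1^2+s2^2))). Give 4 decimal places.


Squared Hellinger distance for Gaussians:
H^2 = 1 - sqrt(2*s1*s2/(s1^2+s2^2)) * exp(-(m1-m2)^2/(4*(s1^2+s2^2))).
s1^2 = 16, s2^2 = 16, s1^2+s2^2 = 32.
sqrt(2*4*4/(32)) = 1.0.
(m1-m2)^2 = (-8)^2 = 64.
exp(-64/(4*32)) = exp(-0.5) = 0.606531.
H^2 = 1 - 1.0*0.606531 = 0.3935

0.3935


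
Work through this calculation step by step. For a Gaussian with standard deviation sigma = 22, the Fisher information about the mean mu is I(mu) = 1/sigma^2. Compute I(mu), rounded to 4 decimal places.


The Fisher information for the mean of a normal distribution is I(mu) = 1/sigma^2.
sigma = 22, so sigma^2 = 484.
I(mu) = 1/484 = 0.0021

0.0021


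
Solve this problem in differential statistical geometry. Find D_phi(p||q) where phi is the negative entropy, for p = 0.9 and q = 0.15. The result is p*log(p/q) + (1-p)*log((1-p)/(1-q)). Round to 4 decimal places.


Bregman divergence with negative entropy generator:
D = p*log(p/q) + (1-p)*log((1-p)/(1-q)).
p = 0.9, q = 0.15.
p*log(p/q) = 0.9*log(0.9/0.15) = 1.612584.
(1-p)*log((1-p)/(1-q)) = 0.1*log(0.1/0.85) = -0.214007.
D = 1.612584 + -0.214007 = 1.3986

1.3986


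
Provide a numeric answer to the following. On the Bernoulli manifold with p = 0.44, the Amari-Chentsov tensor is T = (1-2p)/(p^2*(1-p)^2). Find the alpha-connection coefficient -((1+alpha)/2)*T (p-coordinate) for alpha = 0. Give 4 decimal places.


Skewness (Amari-Chentsov) tensor: T = (1-2p)/(p^2*(1-p)^2).
p = 0.44, 1-2p = 0.12, p^2 = 0.1936, (1-p)^2 = 0.3136.
T = 0.12/(0.1936 * 0.3136) = 1.976514.
In the p-coordinate, Gamma^(alpha) = Gamma^(0) - (alpha/2)*T with Gamma^(0) = (1/2)*g'(p) = -T/2,
so Gamma^(alpha) = -((1+alpha)/2)*T.
alpha = 0, -(1+alpha)/2 = -0.5.
Gamma = -0.5 * 1.976514 = -0.9883

-0.9883


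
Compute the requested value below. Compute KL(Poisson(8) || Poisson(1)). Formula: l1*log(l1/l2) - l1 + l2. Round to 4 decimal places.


KL divergence for Poisson:
KL = l1*log(l1/l2) - l1 + l2.
l1 = 8, l2 = 1.
log(8/1) = 2.079442.
l1*log(l1/l2) = 8 * 2.079442 = 16.635532.
KL = 16.635532 - 8 + 1 = 9.6355

9.6355


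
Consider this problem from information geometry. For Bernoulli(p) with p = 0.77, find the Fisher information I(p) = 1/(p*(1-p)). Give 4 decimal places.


For Bernoulli(p), Fisher information is I(p) = 1/(p*(1-p)).
p = 0.77, 1-p = 0.23.
p*(1-p) = 0.1771.
I(p) = 1/0.1771 = 5.6465

5.6465


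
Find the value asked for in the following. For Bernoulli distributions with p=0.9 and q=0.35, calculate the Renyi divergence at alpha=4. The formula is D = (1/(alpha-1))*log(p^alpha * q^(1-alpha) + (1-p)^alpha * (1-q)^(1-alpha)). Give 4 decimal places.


Renyi divergence of order alpha between Bernoulli distributions:
D = (1/(alpha-1))*log(p^alpha * q^(1-alpha) + (1-p)^alpha * (1-q)^(1-alpha)).
alpha = 4, p = 0.9, q = 0.35.
p^alpha * q^(1-alpha) = 0.9^4 * 0.35^-3 = 15.302624.
(1-p)^alpha * (1-q)^(1-alpha) = 0.1^4 * 0.65^-3 = 0.000364.
sum = 15.302624 + 0.000364 = 15.302988.
D = (1/3)*log(15.302988) = 0.9093

0.9093


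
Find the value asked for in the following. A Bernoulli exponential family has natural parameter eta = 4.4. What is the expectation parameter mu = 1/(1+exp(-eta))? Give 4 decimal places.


Dual coordinate (expectation parameter) for Bernoulli:
mu = 1/(1+exp(-eta)).
eta = 4.4.
exp(-eta) = exp(-4.4) = 0.012277.
mu = 1/(1+0.012277) = 0.9879

0.9879


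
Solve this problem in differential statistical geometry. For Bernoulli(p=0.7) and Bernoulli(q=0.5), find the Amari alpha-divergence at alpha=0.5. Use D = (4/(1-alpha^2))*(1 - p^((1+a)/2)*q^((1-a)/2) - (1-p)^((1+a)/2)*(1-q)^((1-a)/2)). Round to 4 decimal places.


Amari alpha-divergence:
D = (4/(1-alpha^2))*(1 - p^((1+a)/2)*q^((1-a)/2) - (1-p)^((1+a)/2)*(1-q)^((1-a)/2)).
alpha = 0.5, p = 0.7, q = 0.5.
e1 = (1+alpha)/2 = 0.75, e2 = (1-alpha)/2 = 0.25.
t1 = p^e1 * q^e2 = 0.7^0.75 * 0.5^0.25 = 0.643526.
t2 = (1-p)^e1 * (1-q)^e2 = 0.3^0.75 * 0.5^0.25 = 0.340866.
4/(1-alpha^2) = 5.333333.
D = 5.333333*(1 - 0.643526 - 0.340866) = 0.0832

0.0832
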